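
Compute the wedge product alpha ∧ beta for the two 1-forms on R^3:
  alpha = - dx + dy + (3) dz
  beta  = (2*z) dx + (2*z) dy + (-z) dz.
alpha ∧ beta = (-4*z) dx ∧ dy + (-5*z) dx ∧ dz + (-7*z) dy ∧ dz

Distribute the wedge, using dx_i ∧ dx_j = -dx_j ∧ dx_i and dx_i ∧ dx_i = 0. For each pair (i, j) with i < j, the coefficient of dx_i ∧ dx_j in alpha ∧ beta is (alpha_i * beta_j - alpha_j * beta_i). Collecting: alpha ∧ beta = (-4*z) dx ∧ dy + (-5*z) dx ∧ dz + (-7*z) dy ∧ dz.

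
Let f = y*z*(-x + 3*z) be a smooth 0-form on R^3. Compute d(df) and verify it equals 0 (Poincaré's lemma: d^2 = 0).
d(df) = 0

Step 1: df = sum_i (∂f/∂x_i) dx_i = (-y*z) dx + (z*(-x + 3*z)) dy + (y*(-x + 6*z)) dz.
Step 2: Apply d again. Using the 1-form formula, the coefficient of dx ∧ dy in d(df) is ∂^2 f/∂x ∂y - ∂^2 f/∂y ∂x = (-z) - (-z) = 0 (equality of mixed partials for smooth f).
Similarly for dx ∧ dz and dy ∧ dz — all coefficients vanish. So d(df) = 0.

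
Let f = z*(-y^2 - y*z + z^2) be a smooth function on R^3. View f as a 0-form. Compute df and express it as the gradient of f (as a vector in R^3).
df = (0) dx + (z*(-2*y - z)) dy + (-y^2 - 2*y*z + 3*z^2) dz; grad f = (0, z*(-2*y - z), -y^2 - 2*y*z + 3*z^2)

For a 0-form f, d f = (∂f/∂x) dx + (∂f/∂y) dy + (∂f/∂z) dz. The components of the vector representation are exactly the entries of grad f in Cartesian coordinates:
  ∂f/∂x = 0
  ∂f/∂y = z*(-2*y - z)
  ∂f/∂z = -y^2 - 2*y*z + 3*z^2.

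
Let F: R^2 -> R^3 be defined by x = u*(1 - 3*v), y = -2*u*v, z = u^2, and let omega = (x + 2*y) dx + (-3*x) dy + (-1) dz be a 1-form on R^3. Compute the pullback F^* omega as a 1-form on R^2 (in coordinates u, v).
F^* omega = (u*(3*v^2 - 4*v - 1)) du + (3*u^2*(v + 1)) dv

Using F^*(f dg) = (f ∘ F) d(g ∘ F), substitute each coordinate x_i by F_i(u, v) in f_i, and replace dx_i by d F_i = (∂F_i/∂u) du + (∂F_i/∂v) dv.
  For the x component: f_1(F) = u*(1 - 7*v); d F_1 = (1 - 3*v) du + (-3*u) dv
  For the y component: f_2(F) = 3*u*(3*v - 1); d F_2 = (-2*v) du + (-2*u) dv
  For the z component: f_3(F) = -1; d F_3 = (2*u) du + (0) dv
Combining and collecting du, dv coefficients:
  coeff of du: u*(3*v^2 - 4*v - 1)
  coeff of dv: 3*u^2*(v + 1)
F^* omega = (u*(3*v^2 - 4*v - 1)) du + (3*u^2*(v + 1)) dv.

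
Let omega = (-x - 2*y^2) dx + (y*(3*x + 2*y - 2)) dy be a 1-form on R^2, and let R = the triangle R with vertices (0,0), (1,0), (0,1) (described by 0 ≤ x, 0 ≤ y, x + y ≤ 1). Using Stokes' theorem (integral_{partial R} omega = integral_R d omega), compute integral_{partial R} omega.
integral_(partial R) omega = 7/6

Stokes: integral_partial_R omega = integral_R d omega with d omega = (∂Q/∂x - ∂P/∂y) dx ∧ dy.
  ∂Q/∂x = 3*y
  ∂P/∂y = -4*y
  integrand = ∂Q/∂x - ∂P/∂y = 7*y.
Integrating over R: integral_0^1 integral_0^{1-x} (7*y) dy dx = 7/6.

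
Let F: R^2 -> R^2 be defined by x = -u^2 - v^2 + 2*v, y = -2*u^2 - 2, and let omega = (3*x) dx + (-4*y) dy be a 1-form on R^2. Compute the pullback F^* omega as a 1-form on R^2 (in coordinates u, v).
F^* omega = (2*u*(-13*u^2 + 3*v^2 - 6*v - 16)) du + (6*u^2*v - 6*u^2 + 6*v^3 - 18*v^2 + 12*v) dv

Using F^*(f dg) = (f ∘ F) d(g ∘ F), substitute each coordinate x_i by F_i(u, v) in f_i, and replace dx_i by d F_i = (∂F_i/∂u) du + (∂F_i/∂v) dv.
  For the x component: f_1(F) = -3*u^2 - 3*v^2 + 6*v; d F_1 = (-2*u) du + (2 - 2*v) dv
  For the y component: f_2(F) = 8*u^2 + 8; d F_2 = (-4*u) du + (0) dv
Combining and collecting du, dv coefficients:
  coeff of du: 2*u*(-13*u^2 + 3*v^2 - 6*v - 16)
  coeff of dv: 6*u^2*v - 6*u^2 + 6*v^3 - 18*v^2 + 12*v
F^* omega = (2*u*(-13*u^2 + 3*v^2 - 6*v - 16)) du + (6*u^2*v - 6*u^2 + 6*v^3 - 18*v^2 + 12*v) dv.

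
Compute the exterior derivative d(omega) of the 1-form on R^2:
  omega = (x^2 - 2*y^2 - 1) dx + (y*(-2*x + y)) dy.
d(omega) = (2*y) dx ∧ dy

For a 1-form omega = sum_i f_i dx_i, the exterior derivative is
  d(omega) = sum_{i < j} (∂f_j/∂x_i - ∂f_i/∂x_j) dx_i ∧ dx_j.
  coefficient of dx ∧ dy: ∂f_2/∂x - ∂f_1/∂y = ∂(y*(-2*x + y))/∂x - ∂(x^2 - 2*y^2 - 1)/∂y = 2*y
Assembling: d(omega) = (2*y) dx ∧ dy.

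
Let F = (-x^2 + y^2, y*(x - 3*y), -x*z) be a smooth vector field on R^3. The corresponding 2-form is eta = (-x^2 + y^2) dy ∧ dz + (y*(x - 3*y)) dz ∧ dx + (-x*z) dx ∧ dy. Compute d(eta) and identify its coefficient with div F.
d(eta) = (-2*x - 6*y) dx ∧ dy ∧ dz; div F = -2*x - 6*y

For a 2-form in R^3 of the form above, applying d gives a 3-form with coefficient ∂P/∂x + ∂Q/∂y + ∂R/∂z:
  ∂P/∂x = -2*x
  ∂Q/∂y = x - 6*y
  ∂R/∂z = -x
Sum = -2*x - 6*y, which is exactly div F.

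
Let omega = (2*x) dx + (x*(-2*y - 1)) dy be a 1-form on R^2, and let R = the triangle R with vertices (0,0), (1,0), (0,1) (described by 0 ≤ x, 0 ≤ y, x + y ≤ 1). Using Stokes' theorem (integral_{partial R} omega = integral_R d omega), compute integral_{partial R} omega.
integral_(partial R) omega = -5/6

Stokes: integral_partial_R omega = integral_R d omega with d omega = (∂Q/∂x - ∂P/∂y) dx ∧ dy.
  ∂Q/∂x = -2*y - 1
  ∂P/∂y = 0
  integrand = ∂Q/∂x - ∂P/∂y = -2*y - 1.
Integrating over R: integral_0^1 integral_0^{1-x} (-2*y - 1) dy dx = -5/6.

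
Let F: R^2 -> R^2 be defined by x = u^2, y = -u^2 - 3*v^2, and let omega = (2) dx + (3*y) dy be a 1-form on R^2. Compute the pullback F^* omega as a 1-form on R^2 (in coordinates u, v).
F^* omega = (2*u*(3*u^2 + 9*v^2 + 2)) du + (18*v*(u^2 + 3*v^2)) dv

Using F^*(f dg) = (f ∘ F) d(g ∘ F), substitute each coordinate x_i by F_i(u, v) in f_i, and replace dx_i by d F_i = (∂F_i/∂u) du + (∂F_i/∂v) dv.
  For the x component: f_1(F) = 2; d F_1 = (2*u) du + (0) dv
  For the y component: f_2(F) = -3*u^2 - 9*v^2; d F_2 = (-2*u) du + (-6*v) dv
Combining and collecting du, dv coefficients:
  coeff of du: 2*u*(3*u^2 + 9*v^2 + 2)
  coeff of dv: 18*v*(u^2 + 3*v^2)
F^* omega = (2*u*(3*u^2 + 9*v^2 + 2)) du + (18*v*(u^2 + 3*v^2)) dv.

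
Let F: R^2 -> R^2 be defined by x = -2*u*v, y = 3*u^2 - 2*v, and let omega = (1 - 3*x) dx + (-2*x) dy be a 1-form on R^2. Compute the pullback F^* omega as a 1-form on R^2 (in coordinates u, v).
F^* omega = (2*v*(12*u^2 - 6*u*v - 1)) du + (2*u*(-6*u*v - 4*v - 1)) dv

Using F^*(f dg) = (f ∘ F) d(g ∘ F), substitute each coordinate x_i by F_i(u, v) in f_i, and replace dx_i by d F_i = (∂F_i/∂u) du + (∂F_i/∂v) dv.
  For the x component: f_1(F) = 6*u*v + 1; d F_1 = (-2*v) du + (-2*u) dv
  For the y component: f_2(F) = 4*u*v; d F_2 = (6*u) du + (-2) dv
Combining and collecting du, dv coefficients:
  coeff of du: 2*v*(12*u^2 - 6*u*v - 1)
  coeff of dv: 2*u*(-6*u*v - 4*v - 1)
F^* omega = (2*v*(12*u^2 - 6*u*v - 1)) du + (2*u*(-6*u*v - 4*v - 1)) dv.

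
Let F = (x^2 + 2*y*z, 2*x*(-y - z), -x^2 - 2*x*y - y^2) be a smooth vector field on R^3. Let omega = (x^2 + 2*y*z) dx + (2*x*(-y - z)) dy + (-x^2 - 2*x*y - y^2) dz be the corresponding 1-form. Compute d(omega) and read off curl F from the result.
d(omega) = (-2*y) dy ∧ dz + (2*x + 4*y) dz ∧ dx + (-2*y - 4*z) dx ∧ dy; curl F = (-2*y, 2*x + 4*y, -2*y - 4*z)

d omega = sum_{i<j} (∂f_j/∂x_i - ∂f_i/∂x_j) dx_i ∧ dx_j. Under the identification (dy ∧ dz, dz ∧ dx, dx ∧ dy) ↔ (e_x, e_y, e_z), the coefficients are exactly the components of curl F. Compute:
  ∂R/∂y - ∂Q/∂z = (-2*x - 2*y) - (-2*x) = -2*y
  ∂P/∂z - ∂R/∂x = (2*y) - (-2*x - 2*y) = 2*x + 4*y
  ∂Q/∂x - ∂P/∂y = (-2*y - 2*z) - (2*z) = -2*y - 4*z.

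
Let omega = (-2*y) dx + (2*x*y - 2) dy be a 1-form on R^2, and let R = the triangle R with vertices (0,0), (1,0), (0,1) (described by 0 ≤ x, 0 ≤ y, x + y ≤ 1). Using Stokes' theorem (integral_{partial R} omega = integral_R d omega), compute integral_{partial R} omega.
integral_(partial R) omega = 4/3

Stokes: integral_partial_R omega = integral_R d omega with d omega = (∂Q/∂x - ∂P/∂y) dx ∧ dy.
  ∂Q/∂x = 2*y
  ∂P/∂y = -2
  integrand = ∂Q/∂x - ∂P/∂y = 2*y + 2.
Integrating over R: integral_0^1 integral_0^{1-x} (2*y + 2) dy dx = 4/3.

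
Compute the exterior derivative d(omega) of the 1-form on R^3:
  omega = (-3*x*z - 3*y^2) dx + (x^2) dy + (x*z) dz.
d(omega) = (2*x + 6*y) dx ∧ dy + (3*x + z) dx ∧ dz

For a 1-form omega = sum_i f_i dx_i, the exterior derivative is
  d(omega) = sum_{i < j} (∂f_j/∂x_i - ∂f_i/∂x_j) dx_i ∧ dx_j.
  coefficient of dx ∧ dy: ∂f_2/∂x - ∂f_1/∂y = ∂(x^2)/∂x - ∂(-3*x*z - 3*y^2)/∂y = 2*x + 6*y
  coefficient of dx ∧ dz: ∂f_3/∂x - ∂f_1/∂z = ∂(x*z)/∂x - ∂(-3*x*z - 3*y^2)/∂z = 3*x + z
Assembling: d(omega) = (2*x + 6*y) dx ∧ dy + (3*x + z) dx ∧ dz.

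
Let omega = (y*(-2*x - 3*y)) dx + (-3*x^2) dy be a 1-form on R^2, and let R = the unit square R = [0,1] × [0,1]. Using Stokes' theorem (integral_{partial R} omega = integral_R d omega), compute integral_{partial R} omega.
integral_(partial R) omega = 1

Stokes: integral_partial_R omega = integral_R d omega with d omega = (∂Q/∂x - ∂P/∂y) dx ∧ dy.
  ∂Q/∂x = -6*x
  ∂P/∂y = -2*x - 6*y
  integrand = ∂Q/∂x - ∂P/∂y = -4*x + 6*y.
Integrating over R: integral_0^1 integral_0^1 (-4*x + 6*y) dx dy = 1.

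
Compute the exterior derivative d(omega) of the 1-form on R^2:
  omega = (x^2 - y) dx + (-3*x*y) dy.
d(omega) = (1 - 3*y) dx ∧ dy

For a 1-form omega = sum_i f_i dx_i, the exterior derivative is
  d(omega) = sum_{i < j} (∂f_j/∂x_i - ∂f_i/∂x_j) dx_i ∧ dx_j.
  coefficient of dx ∧ dy: ∂f_2/∂x - ∂f_1/∂y = ∂(-3*x*y)/∂x - ∂(x^2 - y)/∂y = 1 - 3*y
Assembling: d(omega) = (1 - 3*y) dx ∧ dy.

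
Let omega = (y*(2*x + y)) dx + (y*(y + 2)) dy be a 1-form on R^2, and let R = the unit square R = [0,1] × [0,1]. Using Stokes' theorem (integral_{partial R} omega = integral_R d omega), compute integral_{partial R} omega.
integral_(partial R) omega = -2

Stokes: integral_partial_R omega = integral_R d omega with d omega = (∂Q/∂x - ∂P/∂y) dx ∧ dy.
  ∂Q/∂x = 0
  ∂P/∂y = 2*x + 2*y
  integrand = ∂Q/∂x - ∂P/∂y = -2*x - 2*y.
Integrating over R: integral_0^1 integral_0^1 (-2*x - 2*y) dx dy = -2.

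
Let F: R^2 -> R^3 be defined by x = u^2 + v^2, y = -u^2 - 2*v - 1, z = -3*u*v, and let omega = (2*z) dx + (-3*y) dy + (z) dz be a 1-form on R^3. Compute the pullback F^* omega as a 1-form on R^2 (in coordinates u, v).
F^* omega = (3*u*(-2*u^2 - 4*u*v + 3*v^2 - 4*v - 2)) du + (9*u^2*v - 6*u^2 - 12*u*v^2 - 12*v - 6) dv

Using F^*(f dg) = (f ∘ F) d(g ∘ F), substitute each coordinate x_i by F_i(u, v) in f_i, and replace dx_i by d F_i = (∂F_i/∂u) du + (∂F_i/∂v) dv.
  For the x component: f_1(F) = -6*u*v; d F_1 = (2*u) du + (2*v) dv
  For the y component: f_2(F) = 3*u^2 + 6*v + 3; d F_2 = (-2*u) du + (-2) dv
  For the z component: f_3(F) = -3*u*v; d F_3 = (-3*v) du + (-3*u) dv
Combining and collecting du, dv coefficients:
  coeff of du: 3*u*(-2*u^2 - 4*u*v + 3*v^2 - 4*v - 2)
  coeff of dv: 9*u^2*v - 6*u^2 - 12*u*v^2 - 12*v - 6
F^* omega = (3*u*(-2*u^2 - 4*u*v + 3*v^2 - 4*v - 2)) du + (9*u^2*v - 6*u^2 - 12*u*v^2 - 12*v - 6) dv.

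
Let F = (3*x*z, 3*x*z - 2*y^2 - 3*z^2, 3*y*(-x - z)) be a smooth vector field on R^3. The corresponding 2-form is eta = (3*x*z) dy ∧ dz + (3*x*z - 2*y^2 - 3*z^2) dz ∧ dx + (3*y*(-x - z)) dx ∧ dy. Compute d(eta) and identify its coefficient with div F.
d(eta) = (-7*y + 3*z) dx ∧ dy ∧ dz; div F = -7*y + 3*z

For a 2-form in R^3 of the form above, applying d gives a 3-form with coefficient ∂P/∂x + ∂Q/∂y + ∂R/∂z:
  ∂P/∂x = 3*z
  ∂Q/∂y = -4*y
  ∂R/∂z = -3*y
Sum = -7*y + 3*z, which is exactly div F.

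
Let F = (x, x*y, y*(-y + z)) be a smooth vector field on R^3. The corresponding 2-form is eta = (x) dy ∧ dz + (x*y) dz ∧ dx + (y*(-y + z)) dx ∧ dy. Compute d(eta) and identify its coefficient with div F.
d(eta) = (x + y + 1) dx ∧ dy ∧ dz; div F = x + y + 1

For a 2-form in R^3 of the form above, applying d gives a 3-form with coefficient ∂P/∂x + ∂Q/∂y + ∂R/∂z:
  ∂P/∂x = 1
  ∂Q/∂y = x
  ∂R/∂z = y
Sum = x + y + 1, which is exactly div F.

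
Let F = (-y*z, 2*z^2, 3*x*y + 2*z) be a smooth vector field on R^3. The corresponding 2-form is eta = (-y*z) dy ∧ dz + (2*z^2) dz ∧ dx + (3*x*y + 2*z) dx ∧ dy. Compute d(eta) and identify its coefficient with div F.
d(eta) = (2) dx ∧ dy ∧ dz; div F = 2

For a 2-form in R^3 of the form above, applying d gives a 3-form with coefficient ∂P/∂x + ∂Q/∂y + ∂R/∂z:
  ∂P/∂x = 0
  ∂Q/∂y = 0
  ∂R/∂z = 2
Sum = 2, which is exactly div F.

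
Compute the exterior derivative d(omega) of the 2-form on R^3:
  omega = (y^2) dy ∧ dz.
d(omega) = 0

For a 2-form omega = sum_{i<j} g_{ij} dx_i ∧ dx_j, the exterior derivative is
  d(omega) = sum_{i<j} d(g_{ij}) ∧ dx_i ∧ dx_j = sum_{i<j, k} (∂g_{ij}/∂x_k) dx_k ∧ dx_i ∧ dx_j.
Expand each term, using dx_k ∧ dx_i ∧ dx_j = sgn(permutation) dx_{(a)} ∧ dx_{(b)} ∧ dx_{(c)} with (a < b < c) sorted:

Collecting like 3-forms: d(omega) = 0.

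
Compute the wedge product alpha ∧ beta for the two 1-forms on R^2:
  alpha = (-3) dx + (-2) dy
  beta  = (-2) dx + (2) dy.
alpha ∧ beta = (-10) dx ∧ dy

Distribute the wedge, using dx_i ∧ dx_j = -dx_j ∧ dx_i and dx_i ∧ dx_i = 0. For each pair (i, j) with i < j, the coefficient of dx_i ∧ dx_j in alpha ∧ beta is (alpha_i * beta_j - alpha_j * beta_i). Collecting: alpha ∧ beta = (-10) dx ∧ dy.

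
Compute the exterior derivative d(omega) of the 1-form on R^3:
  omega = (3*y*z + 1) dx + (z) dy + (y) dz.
d(omega) = (-3*z) dx ∧ dy + (-3*y) dx ∧ dz

For a 1-form omega = sum_i f_i dx_i, the exterior derivative is
  d(omega) = sum_{i < j} (∂f_j/∂x_i - ∂f_i/∂x_j) dx_i ∧ dx_j.
  coefficient of dx ∧ dy: ∂f_2/∂x - ∂f_1/∂y = ∂(z)/∂x - ∂(3*y*z + 1)/∂y = -3*z
  coefficient of dx ∧ dz: ∂f_3/∂x - ∂f_1/∂z = ∂(y)/∂x - ∂(3*y*z + 1)/∂z = -3*y
Assembling: d(omega) = (-3*z) dx ∧ dy + (-3*y) dx ∧ dz.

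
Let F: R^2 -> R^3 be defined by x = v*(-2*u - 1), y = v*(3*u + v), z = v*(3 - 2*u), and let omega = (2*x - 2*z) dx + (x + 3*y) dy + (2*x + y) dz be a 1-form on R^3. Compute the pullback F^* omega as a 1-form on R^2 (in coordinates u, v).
F^* omega = (v^2*(23*u + 7*v + 17)) du + (v*(23*u^2 + 21*u*v + 14*u + 6*v^2 + v + 2)) dv

Using F^*(f dg) = (f ∘ F) d(g ∘ F), substitute each coordinate x_i by F_i(u, v) in f_i, and replace dx_i by d F_i = (∂F_i/∂u) du + (∂F_i/∂v) dv.
  For the x component: f_1(F) = -8*v; d F_1 = (-2*v) du + (-2*u - 1) dv
  For the y component: f_2(F) = v*(7*u + 3*v - 1); d F_2 = (3*v) du + (3*u + 2*v) dv
  For the z component: f_3(F) = v*(-u + v - 2); d F_3 = (-2*v) du + (3 - 2*u) dv
Combining and collecting du, dv coefficients:
  coeff of du: v^2*(23*u + 7*v + 17)
  coeff of dv: v*(23*u^2 + 21*u*v + 14*u + 6*v^2 + v + 2)
F^* omega = (v^2*(23*u + 7*v + 17)) du + (v*(23*u^2 + 21*u*v + 14*u + 6*v^2 + v + 2)) dv.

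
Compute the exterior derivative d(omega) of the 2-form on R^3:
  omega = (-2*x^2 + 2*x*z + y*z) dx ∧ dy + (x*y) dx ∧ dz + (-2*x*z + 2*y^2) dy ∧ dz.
d(omega) = (x + y - 2*z) dx ∧ dy ∧ dz

For a 2-form omega = sum_{i<j} g_{ij} dx_i ∧ dx_j, the exterior derivative is
  d(omega) = sum_{i<j} d(g_{ij}) ∧ dx_i ∧ dx_j = sum_{i<j, k} (∂g_{ij}/∂x_k) dx_k ∧ dx_i ∧ dx_j.
Expand each term, using dx_k ∧ dx_i ∧ dx_j = sgn(permutation) dx_{(a)} ∧ dx_{(b)} ∧ dx_{(c)} with (a < b < c) sorted:
  d(-2*x^2 + 2*x*z + y*z) includes (∂/∂z)(-2*x^2 + 2*x*z + y*z) dz = (2*x + y) dz, which multiplied by dx ∧ dy gives (2*x + y) dx ∧ dy ∧ dz
  d(x*y) includes (∂/∂y)(x*y) dy = (x) dy, which multiplied by dx ∧ dz gives (-x) dx ∧ dy ∧ dz
  d(-2*x*z + 2*y^2) includes (∂/∂x)(-2*x*z + 2*y^2) dx = (-2*z) dx, which multiplied by dy ∧ dz gives (-2*z) dx ∧ dy ∧ dz
Collecting like 3-forms: d(omega) = (x + y - 2*z) dx ∧ dy ∧ dz.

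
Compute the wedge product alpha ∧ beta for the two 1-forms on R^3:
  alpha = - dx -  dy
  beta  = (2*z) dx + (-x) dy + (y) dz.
alpha ∧ beta = (x + 2*z) dx ∧ dy + (-y) dx ∧ dz + (-y) dy ∧ dz

Distribute the wedge, using dx_i ∧ dx_j = -dx_j ∧ dx_i and dx_i ∧ dx_i = 0. For each pair (i, j) with i < j, the coefficient of dx_i ∧ dx_j in alpha ∧ beta is (alpha_i * beta_j - alpha_j * beta_i). Collecting: alpha ∧ beta = (x + 2*z) dx ∧ dy + (-y) dx ∧ dz + (-y) dy ∧ dz.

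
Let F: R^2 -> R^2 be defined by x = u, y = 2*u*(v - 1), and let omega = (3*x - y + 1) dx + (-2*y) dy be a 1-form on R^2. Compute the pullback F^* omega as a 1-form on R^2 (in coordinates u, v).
F^* omega = (-8*u*v^2 + 14*u*v - 3*u + 1) du + (8*u^2*(1 - v)) dv

Using F^*(f dg) = (f ∘ F) d(g ∘ F), substitute each coordinate x_i by F_i(u, v) in f_i, and replace dx_i by d F_i = (∂F_i/∂u) du + (∂F_i/∂v) dv.
  For the x component: f_1(F) = -2*u*v + 5*u + 1; d F_1 = (1) du + (0) dv
  For the y component: f_2(F) = 4*u*(1 - v); d F_2 = (2*v - 2) du + (2*u) dv
Combining and collecting du, dv coefficients:
  coeff of du: -8*u*v^2 + 14*u*v - 3*u + 1
  coeff of dv: 8*u^2*(1 - v)
F^* omega = (-8*u*v^2 + 14*u*v - 3*u + 1) du + (8*u^2*(1 - v)) dv.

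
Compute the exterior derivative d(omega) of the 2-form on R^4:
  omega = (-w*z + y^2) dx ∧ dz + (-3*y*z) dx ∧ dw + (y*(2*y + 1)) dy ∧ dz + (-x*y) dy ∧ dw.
d(omega) = (-2*y) dx ∧ dy ∧ dz + (3*y - z) dx ∧ dz ∧ dw + (-y + 3*z) dx ∧ dy ∧ dw

For a 2-form omega = sum_{i<j} g_{ij} dx_i ∧ dx_j, the exterior derivative is
  d(omega) = sum_{i<j} d(g_{ij}) ∧ dx_i ∧ dx_j = sum_{i<j, k} (∂g_{ij}/∂x_k) dx_k ∧ dx_i ∧ dx_j.
Expand each term, using dx_k ∧ dx_i ∧ dx_j = sgn(permutation) dx_{(a)} ∧ dx_{(b)} ∧ dx_{(c)} with (a < b < c) sorted:
  d(-w*z + y^2) includes (∂/∂y)(-w*z + y^2) dy = (2*y) dy, which multiplied by dx ∧ dz gives (-2*y) dx ∧ dy ∧ dz
  d(-w*z + y^2) includes (∂/∂w)(-w*z + y^2) dw = (-z) dw, which multiplied by dx ∧ dz gives (-z) dx ∧ dz ∧ dw
  d(-3*y*z) includes (∂/∂y)(-3*y*z) dy = (-3*z) dy, which multiplied by dx ∧ dw gives (3*z) dx ∧ dy ∧ dw
  d(-3*y*z) includes (∂/∂z)(-3*y*z) dz = (-3*y) dz, which multiplied by dx ∧ dw gives (3*y) dx ∧ dz ∧ dw
  d(-x*y) includes (∂/∂x)(-x*y) dx = (-y) dx, which multiplied by dy ∧ dw gives (-y) dx ∧ dy ∧ dw
Collecting like 3-forms: d(omega) = (-2*y) dx ∧ dy ∧ dz + (3*y - z) dx ∧ dz ∧ dw + (-y + 3*z) dx ∧ dy ∧ dw.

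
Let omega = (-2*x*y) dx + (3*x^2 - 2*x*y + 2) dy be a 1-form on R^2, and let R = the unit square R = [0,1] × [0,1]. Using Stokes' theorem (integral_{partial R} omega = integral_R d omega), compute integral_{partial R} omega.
integral_(partial R) omega = 3

Stokes: integral_partial_R omega = integral_R d omega with d omega = (∂Q/∂x - ∂P/∂y) dx ∧ dy.
  ∂Q/∂x = 6*x - 2*y
  ∂P/∂y = -2*x
  integrand = ∂Q/∂x - ∂P/∂y = 8*x - 2*y.
Integrating over R: integral_0^1 integral_0^1 (8*x - 2*y) dx dy = 3.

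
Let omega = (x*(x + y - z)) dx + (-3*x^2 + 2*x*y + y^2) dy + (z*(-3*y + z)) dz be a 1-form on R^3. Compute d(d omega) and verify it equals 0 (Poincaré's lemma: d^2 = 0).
d(d omega) = 0

Step 1: d omega = sum_{i<j} (∂f_j/∂x_i - ∂f_i/∂x_j) dx_i ∧ dx_j:
  coeff of dx ∧ dy: -7*x + 2*y
  coeff of dx ∧ dz: x
  coeff of dy ∧ dz: -3*z
Step 2: Apply d again to each 2-form coefficient. The only possible 3-form in R^3 is dx ∧ dy ∧ dz, with coefficient
  ∂(coeff of dy∧dz)/∂x - ∂(coeff of dx∧dz)/∂y + ∂(coeff of dx∧dy)/∂z
  = ∂/∂x (-3*z) - ∂/∂y (x) + ∂/∂z (-7*x + 2*y).
Each of these terms simplifies to sums of mixed partials that cancel in pairs. The result is 0 (by equality of mixed partials for smooth functions — Schwarz / Clairaut).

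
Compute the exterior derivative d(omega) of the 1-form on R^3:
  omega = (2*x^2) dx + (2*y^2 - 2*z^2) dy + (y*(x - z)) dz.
d(omega) = (y) dx ∧ dz + (x + 3*z) dy ∧ dz

For a 1-form omega = sum_i f_i dx_i, the exterior derivative is
  d(omega) = sum_{i < j} (∂f_j/∂x_i - ∂f_i/∂x_j) dx_i ∧ dx_j.
  coefficient of dx ∧ dz: ∂f_3/∂x - ∂f_1/∂z = ∂(y*(x - z))/∂x - ∂(2*x^2)/∂z = y
  coefficient of dy ∧ dz: ∂f_3/∂y - ∂f_2/∂z = ∂(y*(x - z))/∂y - ∂(2*y^2 - 2*z^2)/∂z = x + 3*z
Assembling: d(omega) = (y) dx ∧ dz + (x + 3*z) dy ∧ dz.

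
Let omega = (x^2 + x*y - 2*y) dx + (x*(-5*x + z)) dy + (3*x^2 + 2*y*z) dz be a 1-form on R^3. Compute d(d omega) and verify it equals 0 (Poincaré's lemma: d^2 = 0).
d(d omega) = 0

Step 1: d omega = sum_{i<j} (∂f_j/∂x_i - ∂f_i/∂x_j) dx_i ∧ dx_j:
  coeff of dx ∧ dy: -11*x + z + 2
  coeff of dx ∧ dz: 6*x
  coeff of dy ∧ dz: -x + 2*z
Step 2: Apply d again to each 2-form coefficient. The only possible 3-form in R^3 is dx ∧ dy ∧ dz, with coefficient
  ∂(coeff of dy∧dz)/∂x - ∂(coeff of dx∧dz)/∂y + ∂(coeff of dx∧dy)/∂z
  = ∂/∂x (-x + 2*z) - ∂/∂y (6*x) + ∂/∂z (-11*x + z + 2).
Each of these terms simplifies to sums of mixed partials that cancel in pairs. The result is 0 (by equality of mixed partials for smooth functions — Schwarz / Clairaut).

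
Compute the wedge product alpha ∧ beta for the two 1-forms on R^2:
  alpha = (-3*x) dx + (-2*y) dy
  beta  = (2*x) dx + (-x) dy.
alpha ∧ beta = (x*(3*x + 4*y)) dx ∧ dy

Distribute the wedge, using dx_i ∧ dx_j = -dx_j ∧ dx_i and dx_i ∧ dx_i = 0. For each pair (i, j) with i < j, the coefficient of dx_i ∧ dx_j in alpha ∧ beta is (alpha_i * beta_j - alpha_j * beta_i). Collecting: alpha ∧ beta = (x*(3*x + 4*y)) dx ∧ dy.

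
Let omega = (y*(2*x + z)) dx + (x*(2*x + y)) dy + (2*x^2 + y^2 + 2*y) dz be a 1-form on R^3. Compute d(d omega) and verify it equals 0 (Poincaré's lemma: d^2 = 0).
d(d omega) = 0

Step 1: d omega = sum_{i<j} (∂f_j/∂x_i - ∂f_i/∂x_j) dx_i ∧ dx_j:
  coeff of dx ∧ dy: 2*x + y - z
  coeff of dx ∧ dz: 4*x - y
  coeff of dy ∧ dz: 2*y + 2
Step 2: Apply d again to each 2-form coefficient. The only possible 3-form in R^3 is dx ∧ dy ∧ dz, with coefficient
  ∂(coeff of dy∧dz)/∂x - ∂(coeff of dx∧dz)/∂y + ∂(coeff of dx∧dy)/∂z
  = ∂/∂x (2*y + 2) - ∂/∂y (4*x - y) + ∂/∂z (2*x + y - z).
Each of these terms simplifies to sums of mixed partials that cancel in pairs. The result is 0 (by equality of mixed partials for smooth functions — Schwarz / Clairaut).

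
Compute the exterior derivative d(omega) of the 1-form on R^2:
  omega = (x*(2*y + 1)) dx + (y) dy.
d(omega) = (-2*x) dx ∧ dy

For a 1-form omega = sum_i f_i dx_i, the exterior derivative is
  d(omega) = sum_{i < j} (∂f_j/∂x_i - ∂f_i/∂x_j) dx_i ∧ dx_j.
  coefficient of dx ∧ dy: ∂f_2/∂x - ∂f_1/∂y = ∂(y)/∂x - ∂(x*(2*y + 1))/∂y = -2*x
Assembling: d(omega) = (-2*x) dx ∧ dy.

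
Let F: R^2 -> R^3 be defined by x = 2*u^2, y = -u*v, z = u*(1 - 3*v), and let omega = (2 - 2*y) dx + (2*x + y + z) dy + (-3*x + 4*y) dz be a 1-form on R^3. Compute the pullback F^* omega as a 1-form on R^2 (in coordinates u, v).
F^* omega = (u*(22*u*v - 6*u + 16*v^2 - 5*v + 8)) du + (u^2*(14*u + 16*v - 1)) dv

Using F^*(f dg) = (f ∘ F) d(g ∘ F), substitute each coordinate x_i by F_i(u, v) in f_i, and replace dx_i by d F_i = (∂F_i/∂u) du + (∂F_i/∂v) dv.
  For the x component: f_1(F) = 2*u*v + 2; d F_1 = (4*u) du + (0) dv
  For the y component: f_2(F) = u*(4*u - 4*v + 1); d F_2 = (-v) du + (-u) dv
  For the z component: f_3(F) = 2*u*(-3*u - 2*v); d F_3 = (1 - 3*v) du + (-3*u) dv
Combining and collecting du, dv coefficients:
  coeff of du: u*(22*u*v - 6*u + 16*v^2 - 5*v + 8)
  coeff of dv: u^2*(14*u + 16*v - 1)
F^* omega = (u*(22*u*v - 6*u + 16*v^2 - 5*v + 8)) du + (u^2*(14*u + 16*v - 1)) dv.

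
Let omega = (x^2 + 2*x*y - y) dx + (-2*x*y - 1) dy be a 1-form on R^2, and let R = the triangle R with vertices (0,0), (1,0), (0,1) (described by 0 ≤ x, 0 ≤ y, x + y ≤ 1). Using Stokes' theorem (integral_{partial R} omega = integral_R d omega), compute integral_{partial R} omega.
integral_(partial R) omega = -1/6

Stokes: integral_partial_R omega = integral_R d omega with d omega = (∂Q/∂x - ∂P/∂y) dx ∧ dy.
  ∂Q/∂x = -2*y
  ∂P/∂y = 2*x - 1
  integrand = ∂Q/∂x - ∂P/∂y = -2*x - 2*y + 1.
Integrating over R: integral_0^1 integral_0^{1-x} (-2*x - 2*y + 1) dy dx = -1/6.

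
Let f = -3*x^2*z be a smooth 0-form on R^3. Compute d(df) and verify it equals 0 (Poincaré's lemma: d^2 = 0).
d(df) = 0

Step 1: df = sum_i (∂f/∂x_i) dx_i = (-6*x*z) dx + (0) dy + (-3*x^2) dz.
Step 2: Apply d again. Using the 1-form formula, the coefficient of dx ∧ dy in d(df) is ∂^2 f/∂x ∂y - ∂^2 f/∂y ∂x = (0) - (0) = 0 (equality of mixed partials for smooth f).
Similarly for dx ∧ dz and dy ∧ dz — all coefficients vanish. So d(df) = 0.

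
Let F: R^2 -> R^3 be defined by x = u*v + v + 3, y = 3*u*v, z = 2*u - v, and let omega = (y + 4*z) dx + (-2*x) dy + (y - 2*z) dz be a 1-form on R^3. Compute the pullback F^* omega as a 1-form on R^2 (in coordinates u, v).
F^* omega = (-3*u*v^2 + 14*u*v - 8*u - 10*v^2 - 14*v) du + (-3*u^2*v + 8*u^2 - 10*u*v - 6*u - 6*v) dv

Using F^*(f dg) = (f ∘ F) d(g ∘ F), substitute each coordinate x_i by F_i(u, v) in f_i, and replace dx_i by d F_i = (∂F_i/∂u) du + (∂F_i/∂v) dv.
  For the x component: f_1(F) = 3*u*v + 8*u - 4*v; d F_1 = (v) du + (u + 1) dv
  For the y component: f_2(F) = -2*u*v - 2*v - 6; d F_2 = (3*v) du + (3*u) dv
  For the z component: f_3(F) = 3*u*v - 4*u + 2*v; d F_3 = (2) du + (-1) dv
Combining and collecting du, dv coefficients:
  coeff of du: -3*u*v^2 + 14*u*v - 8*u - 10*v^2 - 14*v
  coeff of dv: -3*u^2*v + 8*u^2 - 10*u*v - 6*u - 6*v
F^* omega = (-3*u*v^2 + 14*u*v - 8*u - 10*v^2 - 14*v) du + (-3*u^2*v + 8*u^2 - 10*u*v - 6*u - 6*v) dv.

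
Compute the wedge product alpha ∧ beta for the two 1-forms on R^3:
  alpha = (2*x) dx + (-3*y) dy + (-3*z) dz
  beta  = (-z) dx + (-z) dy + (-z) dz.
alpha ∧ beta = (-z*(2*x + 3*y)) dx ∧ dy + (-z*(2*x + 3*z)) dx ∧ dz + (3*z*(y - z)) dy ∧ dz

Distribute the wedge, using dx_i ∧ dx_j = -dx_j ∧ dx_i and dx_i ∧ dx_i = 0. For each pair (i, j) with i < j, the coefficient of dx_i ∧ dx_j in alpha ∧ beta is (alpha_i * beta_j - alpha_j * beta_i). Collecting: alpha ∧ beta = (-z*(2*x + 3*y)) dx ∧ dy + (-z*(2*x + 3*z)) dx ∧ dz + (3*z*(y - z)) dy ∧ dz.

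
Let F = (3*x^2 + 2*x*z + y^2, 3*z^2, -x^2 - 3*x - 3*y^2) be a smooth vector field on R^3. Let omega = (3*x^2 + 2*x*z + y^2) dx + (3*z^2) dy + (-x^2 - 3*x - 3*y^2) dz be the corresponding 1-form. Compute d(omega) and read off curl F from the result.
d(omega) = (-6*y - 6*z) dy ∧ dz + (4*x + 3) dz ∧ dx + (-2*y) dx ∧ dy; curl F = (-6*y - 6*z, 4*x + 3, -2*y)

d omega = sum_{i<j} (∂f_j/∂x_i - ∂f_i/∂x_j) dx_i ∧ dx_j. Under the identification (dy ∧ dz, dz ∧ dx, dx ∧ dy) ↔ (e_x, e_y, e_z), the coefficients are exactly the components of curl F. Compute:
  ∂R/∂y - ∂Q/∂z = (-6*y) - (6*z) = -6*y - 6*z
  ∂P/∂z - ∂R/∂x = (2*x) - (-2*x - 3) = 4*x + 3
  ∂Q/∂x - ∂P/∂y = (0) - (2*y) = -2*y.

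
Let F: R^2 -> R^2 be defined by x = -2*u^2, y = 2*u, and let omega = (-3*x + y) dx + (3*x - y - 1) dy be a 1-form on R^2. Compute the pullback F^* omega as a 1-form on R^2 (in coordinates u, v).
F^* omega = (-24*u^3 - 20*u^2 - 4*u - 2) du

Using F^*(f dg) = (f ∘ F) d(g ∘ F), substitute each coordinate x_i by F_i(u, v) in f_i, and replace dx_i by d F_i = (∂F_i/∂u) du + (∂F_i/∂v) dv.
  For the x component: f_1(F) = 2*u*(3*u + 1); d F_1 = (-4*u) du + (0) dv
  For the y component: f_2(F) = -6*u^2 - 2*u - 1; d F_2 = (2) du + (0) dv
Combining and collecting du, dv coefficients:
  coeff of du: -24*u^3 - 20*u^2 - 4*u - 2
  coeff of dv: 0
F^* omega = (-24*u^3 - 20*u^2 - 4*u - 2) du.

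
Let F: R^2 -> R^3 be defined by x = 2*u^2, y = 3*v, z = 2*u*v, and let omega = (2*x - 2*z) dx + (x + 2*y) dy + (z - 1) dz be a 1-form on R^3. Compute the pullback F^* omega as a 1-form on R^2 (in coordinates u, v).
F^* omega = (16*u^3 - 16*u^2*v + 4*u*v^2 - 2*v) du + (4*u^2*v + 6*u^2 - 2*u + 18*v) dv

Using F^*(f dg) = (f ∘ F) d(g ∘ F), substitute each coordinate x_i by F_i(u, v) in f_i, and replace dx_i by d F_i = (∂F_i/∂u) du + (∂F_i/∂v) dv.
  For the x component: f_1(F) = 4*u*(u - v); d F_1 = (4*u) du + (0) dv
  For the y component: f_2(F) = 2*u^2 + 6*v; d F_2 = (0) du + (3) dv
  For the z component: f_3(F) = 2*u*v - 1; d F_3 = (2*v) du + (2*u) dv
Combining and collecting du, dv coefficients:
  coeff of du: 16*u^3 - 16*u^2*v + 4*u*v^2 - 2*v
  coeff of dv: 4*u^2*v + 6*u^2 - 2*u + 18*v
F^* omega = (16*u^3 - 16*u^2*v + 4*u*v^2 - 2*v) du + (4*u^2*v + 6*u^2 - 2*u + 18*v) dv.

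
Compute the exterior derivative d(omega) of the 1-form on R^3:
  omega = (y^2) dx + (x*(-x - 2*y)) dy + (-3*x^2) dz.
d(omega) = (-2*x - 4*y) dx ∧ dy + (-6*x) dx ∧ dz

For a 1-form omega = sum_i f_i dx_i, the exterior derivative is
  d(omega) = sum_{i < j} (∂f_j/∂x_i - ∂f_i/∂x_j) dx_i ∧ dx_j.
  coefficient of dx ∧ dy: ∂f_2/∂x - ∂f_1/∂y = ∂(x*(-x - 2*y))/∂x - ∂(y^2)/∂y = -2*x - 4*y
  coefficient of dx ∧ dz: ∂f_3/∂x - ∂f_1/∂z = ∂(-3*x^2)/∂x - ∂(y^2)/∂z = -6*x
Assembling: d(omega) = (-2*x - 4*y) dx ∧ dy + (-6*x) dx ∧ dz.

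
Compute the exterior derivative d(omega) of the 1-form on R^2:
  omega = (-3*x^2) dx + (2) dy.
d(omega) = 0

For a 1-form omega = sum_i f_i dx_i, the exterior derivative is
  d(omega) = sum_{i < j} (∂f_j/∂x_i - ∂f_i/∂x_j) dx_i ∧ dx_j.

Assembling: d(omega) = 0.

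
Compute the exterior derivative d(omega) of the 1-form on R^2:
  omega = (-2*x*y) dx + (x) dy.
d(omega) = (2*x + 1) dx ∧ dy

For a 1-form omega = sum_i f_i dx_i, the exterior derivative is
  d(omega) = sum_{i < j} (∂f_j/∂x_i - ∂f_i/∂x_j) dx_i ∧ dx_j.
  coefficient of dx ∧ dy: ∂f_2/∂x - ∂f_1/∂y = ∂(x)/∂x - ∂(-2*x*y)/∂y = 2*x + 1
Assembling: d(omega) = (2*x + 1) dx ∧ dy.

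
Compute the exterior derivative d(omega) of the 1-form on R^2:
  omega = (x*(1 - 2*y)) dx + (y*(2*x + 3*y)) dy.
d(omega) = (2*x + 2*y) dx ∧ dy

For a 1-form omega = sum_i f_i dx_i, the exterior derivative is
  d(omega) = sum_{i < j} (∂f_j/∂x_i - ∂f_i/∂x_j) dx_i ∧ dx_j.
  coefficient of dx ∧ dy: ∂f_2/∂x - ∂f_1/∂y = ∂(y*(2*x + 3*y))/∂x - ∂(x*(1 - 2*y))/∂y = 2*x + 2*y
Assembling: d(omega) = (2*x + 2*y) dx ∧ dy.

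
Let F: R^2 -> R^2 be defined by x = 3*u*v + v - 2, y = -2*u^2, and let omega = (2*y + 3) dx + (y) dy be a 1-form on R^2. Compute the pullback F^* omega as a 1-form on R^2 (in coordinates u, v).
F^* omega = (8*u^3 - 12*u^2*v + 9*v) du + (-12*u^3 - 4*u^2 + 9*u + 3) dv

Using F^*(f dg) = (f ∘ F) d(g ∘ F), substitute each coordinate x_i by F_i(u, v) in f_i, and replace dx_i by d F_i = (∂F_i/∂u) du + (∂F_i/∂v) dv.
  For the x component: f_1(F) = 3 - 4*u^2; d F_1 = (3*v) du + (3*u + 1) dv
  For the y component: f_2(F) = -2*u^2; d F_2 = (-4*u) du + (0) dv
Combining and collecting du, dv coefficients:
  coeff of du: 8*u^3 - 12*u^2*v + 9*v
  coeff of dv: -12*u^3 - 4*u^2 + 9*u + 3
F^* omega = (8*u^3 - 12*u^2*v + 9*v) du + (-12*u^3 - 4*u^2 + 9*u + 3) dv.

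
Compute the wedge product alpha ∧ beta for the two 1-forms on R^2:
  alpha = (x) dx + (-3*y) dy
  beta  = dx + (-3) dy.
alpha ∧ beta = (-3*x + 3*y) dx ∧ dy

Distribute the wedge, using dx_i ∧ dx_j = -dx_j ∧ dx_i and dx_i ∧ dx_i = 0. For each pair (i, j) with i < j, the coefficient of dx_i ∧ dx_j in alpha ∧ beta is (alpha_i * beta_j - alpha_j * beta_i). Collecting: alpha ∧ beta = (-3*x + 3*y) dx ∧ dy.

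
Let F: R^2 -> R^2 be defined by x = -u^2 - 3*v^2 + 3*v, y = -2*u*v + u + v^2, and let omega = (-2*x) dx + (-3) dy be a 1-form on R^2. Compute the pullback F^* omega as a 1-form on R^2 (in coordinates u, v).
F^* omega = (-4*u^3 - 12*u*v^2 + 12*u*v + 6*v - 3) du + (-12*u^2*v + 6*u^2 + 6*u - 36*v^3 + 54*v^2 - 24*v) dv

Using F^*(f dg) = (f ∘ F) d(g ∘ F), substitute each coordinate x_i by F_i(u, v) in f_i, and replace dx_i by d F_i = (∂F_i/∂u) du + (∂F_i/∂v) dv.
  For the x component: f_1(F) = 2*u^2 + 6*v^2 - 6*v; d F_1 = (-2*u) du + (3 - 6*v) dv
  For the y component: f_2(F) = -3; d F_2 = (1 - 2*v) du + (-2*u + 2*v) dv
Combining and collecting du, dv coefficients:
  coeff of du: -4*u^3 - 12*u*v^2 + 12*u*v + 6*v - 3
  coeff of dv: -12*u^2*v + 6*u^2 + 6*u - 36*v^3 + 54*v^2 - 24*v
F^* omega = (-4*u^3 - 12*u*v^2 + 12*u*v + 6*v - 3) du + (-12*u^2*v + 6*u^2 + 6*u - 36*v^3 + 54*v^2 - 24*v) dv.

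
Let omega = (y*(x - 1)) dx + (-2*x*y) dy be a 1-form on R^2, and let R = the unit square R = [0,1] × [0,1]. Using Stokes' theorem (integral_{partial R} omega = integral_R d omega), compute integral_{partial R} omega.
integral_(partial R) omega = -1/2

Stokes: integral_partial_R omega = integral_R d omega with d omega = (∂Q/∂x - ∂P/∂y) dx ∧ dy.
  ∂Q/∂x = -2*y
  ∂P/∂y = x - 1
  integrand = ∂Q/∂x - ∂P/∂y = -x - 2*y + 1.
Integrating over R: integral_0^1 integral_0^1 (-x - 2*y + 1) dx dy = -1/2.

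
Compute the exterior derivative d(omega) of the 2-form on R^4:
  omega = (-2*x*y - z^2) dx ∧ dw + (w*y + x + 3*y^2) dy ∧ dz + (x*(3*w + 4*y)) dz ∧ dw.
d(omega) = (2*x) dx ∧ dy ∧ dw + (3*w + 4*y + 2*z) dx ∧ dz ∧ dw + (1) dx ∧ dy ∧ dz + (4*x + y) dy ∧ dz ∧ dw

For a 2-form omega = sum_{i<j} g_{ij} dx_i ∧ dx_j, the exterior derivative is
  d(omega) = sum_{i<j} d(g_{ij}) ∧ dx_i ∧ dx_j = sum_{i<j, k} (∂g_{ij}/∂x_k) dx_k ∧ dx_i ∧ dx_j.
Expand each term, using dx_k ∧ dx_i ∧ dx_j = sgn(permutation) dx_{(a)} ∧ dx_{(b)} ∧ dx_{(c)} with (a < b < c) sorted:
  d(-2*x*y - z^2) includes (∂/∂y)(-2*x*y - z^2) dy = (-2*x) dy, which multiplied by dx ∧ dw gives (2*x) dx ∧ dy ∧ dw
  d(-2*x*y - z^2) includes (∂/∂z)(-2*x*y - z^2) dz = (-2*z) dz, which multiplied by dx ∧ dw gives (2*z) dx ∧ dz ∧ dw
  d(w*y + x + 3*y^2) includes (∂/∂x)(w*y + x + 3*y^2) dx = (1) dx, which multiplied by dy ∧ dz gives (1) dx ∧ dy ∧ dz
  d(w*y + x + 3*y^2) includes (∂/∂w)(w*y + x + 3*y^2) dw = (y) dw, which multiplied by dy ∧ dz gives (y) dy ∧ dz ∧ dw
  d(x*(3*w + 4*y)) includes (∂/∂x)(x*(3*w + 4*y)) dx = (3*w + 4*y) dx, which multiplied by dz ∧ dw gives (3*w + 4*y) dx ∧ dz ∧ dw
  d(x*(3*w + 4*y)) includes (∂/∂y)(x*(3*w + 4*y)) dy = (4*x) dy, which multiplied by dz ∧ dw gives (4*x) dy ∧ dz ∧ dw
Collecting like 3-forms: d(omega) = (2*x) dx ∧ dy ∧ dw + (3*w + 4*y + 2*z) dx ∧ dz ∧ dw + (1) dx ∧ dy ∧ dz + (4*x + y) dy ∧ dz ∧ dw.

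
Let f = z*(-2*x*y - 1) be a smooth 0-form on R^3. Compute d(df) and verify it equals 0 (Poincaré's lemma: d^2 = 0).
d(df) = 0

Step 1: df = sum_i (∂f/∂x_i) dx_i = (-2*y*z) dx + (-2*x*z) dy + (-2*x*y - 1) dz.
Step 2: Apply d again. Using the 1-form formula, the coefficient of dx ∧ dy in d(df) is ∂^2 f/∂x ∂y - ∂^2 f/∂y ∂x = (-2*z) - (-2*z) = 0 (equality of mixed partials for smooth f).
Similarly for dx ∧ dz and dy ∧ dz — all coefficients vanish. So d(df) = 0.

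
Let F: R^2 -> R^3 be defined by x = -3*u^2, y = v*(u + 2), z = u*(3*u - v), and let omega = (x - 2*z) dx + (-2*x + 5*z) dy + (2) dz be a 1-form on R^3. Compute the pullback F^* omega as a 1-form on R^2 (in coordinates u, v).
F^* omega = (54*u^3 + 9*u^2*v - 5*u*v^2 + 12*u - 2*v) du + (u*(21*u^2 - 5*u*v + 42*u - 10*v - 2)) dv

Using F^*(f dg) = (f ∘ F) d(g ∘ F), substitute each coordinate x_i by F_i(u, v) in f_i, and replace dx_i by d F_i = (∂F_i/∂u) du + (∂F_i/∂v) dv.
  For the x component: f_1(F) = u*(-9*u + 2*v); d F_1 = (-6*u) du + (0) dv
  For the y component: f_2(F) = u*(21*u - 5*v); d F_2 = (v) du + (u + 2) dv
  For the z component: f_3(F) = 2; d F_3 = (6*u - v) du + (-u) dv
Combining and collecting du, dv coefficients:
  coeff of du: 54*u^3 + 9*u^2*v - 5*u*v^2 + 12*u - 2*v
  coeff of dv: u*(21*u^2 - 5*u*v + 42*u - 10*v - 2)
F^* omega = (54*u^3 + 9*u^2*v - 5*u*v^2 + 12*u - 2*v) du + (u*(21*u^2 - 5*u*v + 42*u - 10*v - 2)) dv.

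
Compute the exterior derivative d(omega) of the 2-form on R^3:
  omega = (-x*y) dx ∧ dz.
d(omega) = (x) dx ∧ dy ∧ dz

For a 2-form omega = sum_{i<j} g_{ij} dx_i ∧ dx_j, the exterior derivative is
  d(omega) = sum_{i<j} d(g_{ij}) ∧ dx_i ∧ dx_j = sum_{i<j, k} (∂g_{ij}/∂x_k) dx_k ∧ dx_i ∧ dx_j.
Expand each term, using dx_k ∧ dx_i ∧ dx_j = sgn(permutation) dx_{(a)} ∧ dx_{(b)} ∧ dx_{(c)} with (a < b < c) sorted:
  d(-x*y) includes (∂/∂y)(-x*y) dy = (-x) dy, which multiplied by dx ∧ dz gives (x) dx ∧ dy ∧ dz
Collecting like 3-forms: d(omega) = (x) dx ∧ dy ∧ dz.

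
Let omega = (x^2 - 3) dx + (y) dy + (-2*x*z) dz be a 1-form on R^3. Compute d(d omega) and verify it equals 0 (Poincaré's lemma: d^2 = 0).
d(d omega) = 0

Step 1: d omega = sum_{i<j} (∂f_j/∂x_i - ∂f_i/∂x_j) dx_i ∧ dx_j:
  coeff of dx ∧ dy: 0
  coeff of dx ∧ dz: -2*z
  coeff of dy ∧ dz: 0
Step 2: Apply d again to each 2-form coefficient. The only possible 3-form in R^3 is dx ∧ dy ∧ dz, with coefficient
  ∂(coeff of dy∧dz)/∂x - ∂(coeff of dx∧dz)/∂y + ∂(coeff of dx∧dy)/∂z
  = ∂/∂x (0) - ∂/∂y (-2*z) + ∂/∂z (0).
Each of these terms simplifies to sums of mixed partials that cancel in pairs. The result is 0 (by equality of mixed partials for smooth functions — Schwarz / Clairaut).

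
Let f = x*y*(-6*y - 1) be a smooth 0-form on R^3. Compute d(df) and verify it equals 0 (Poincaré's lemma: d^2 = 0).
d(df) = 0

Step 1: df = sum_i (∂f/∂x_i) dx_i = (y*(-6*y - 1)) dx + (x*(-12*y - 1)) dy + (0) dz.
Step 2: Apply d again. Using the 1-form formula, the coefficient of dx ∧ dy in d(df) is ∂^2 f/∂x ∂y - ∂^2 f/∂y ∂x = (-12*y - 1) - (-12*y - 1) = 0 (equality of mixed partials for smooth f).
Similarly for dx ∧ dz and dy ∧ dz — all coefficients vanish. So d(df) = 0.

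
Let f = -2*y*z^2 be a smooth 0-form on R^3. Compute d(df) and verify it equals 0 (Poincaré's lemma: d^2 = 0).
d(df) = 0

Step 1: df = sum_i (∂f/∂x_i) dx_i = (0) dx + (-2*z^2) dy + (-4*y*z) dz.
Step 2: Apply d again. Using the 1-form formula, the coefficient of dx ∧ dy in d(df) is ∂^2 f/∂x ∂y - ∂^2 f/∂y ∂x = (0) - (0) = 0 (equality of mixed partials for smooth f).
Similarly for dx ∧ dz and dy ∧ dz — all coefficients vanish. So d(df) = 0.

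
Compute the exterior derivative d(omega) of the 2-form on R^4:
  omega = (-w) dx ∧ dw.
d(omega) = 0

For a 2-form omega = sum_{i<j} g_{ij} dx_i ∧ dx_j, the exterior derivative is
  d(omega) = sum_{i<j} d(g_{ij}) ∧ dx_i ∧ dx_j = sum_{i<j, k} (∂g_{ij}/∂x_k) dx_k ∧ dx_i ∧ dx_j.
Expand each term, using dx_k ∧ dx_i ∧ dx_j = sgn(permutation) dx_{(a)} ∧ dx_{(b)} ∧ dx_{(c)} with (a < b < c) sorted:

Collecting like 3-forms: d(omega) = 0.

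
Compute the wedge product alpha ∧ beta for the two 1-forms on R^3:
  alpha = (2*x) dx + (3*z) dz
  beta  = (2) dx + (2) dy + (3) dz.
alpha ∧ beta = (4*x) dx ∧ dy + (6*x - 6*z) dx ∧ dz + (-6*z) dy ∧ dz

Distribute the wedge, using dx_i ∧ dx_j = -dx_j ∧ dx_i and dx_i ∧ dx_i = 0. For each pair (i, j) with i < j, the coefficient of dx_i ∧ dx_j in alpha ∧ beta is (alpha_i * beta_j - alpha_j * beta_i). Collecting: alpha ∧ beta = (4*x) dx ∧ dy + (6*x - 6*z) dx ∧ dz + (-6*z) dy ∧ dz.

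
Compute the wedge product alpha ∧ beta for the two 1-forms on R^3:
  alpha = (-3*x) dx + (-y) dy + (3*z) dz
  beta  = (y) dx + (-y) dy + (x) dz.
alpha ∧ beta = (y*(3*x + y)) dx ∧ dy + (-3*x^2 - 3*y*z) dx ∧ dz + (y*(-x + 3*z)) dy ∧ dz

Distribute the wedge, using dx_i ∧ dx_j = -dx_j ∧ dx_i and dx_i ∧ dx_i = 0. For each pair (i, j) with i < j, the coefficient of dx_i ∧ dx_j in alpha ∧ beta is (alpha_i * beta_j - alpha_j * beta_i). Collecting: alpha ∧ beta = (y*(3*x + y)) dx ∧ dy + (-3*x^2 - 3*y*z) dx ∧ dz + (y*(-x + 3*z)) dy ∧ dz.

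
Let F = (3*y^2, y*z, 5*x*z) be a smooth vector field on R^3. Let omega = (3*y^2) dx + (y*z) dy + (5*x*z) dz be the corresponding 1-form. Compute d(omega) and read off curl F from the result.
d(omega) = (-y) dy ∧ dz + (-5*z) dz ∧ dx + (-6*y) dx ∧ dy; curl F = (-y, -5*z, -6*y)

d omega = sum_{i<j} (∂f_j/∂x_i - ∂f_i/∂x_j) dx_i ∧ dx_j. Under the identification (dy ∧ dz, dz ∧ dx, dx ∧ dy) ↔ (e_x, e_y, e_z), the coefficients are exactly the components of curl F. Compute:
  ∂R/∂y - ∂Q/∂z = (0) - (y) = -y
  ∂P/∂z - ∂R/∂x = (0) - (5*z) = -5*z
  ∂Q/∂x - ∂P/∂y = (0) - (6*y) = -6*y.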